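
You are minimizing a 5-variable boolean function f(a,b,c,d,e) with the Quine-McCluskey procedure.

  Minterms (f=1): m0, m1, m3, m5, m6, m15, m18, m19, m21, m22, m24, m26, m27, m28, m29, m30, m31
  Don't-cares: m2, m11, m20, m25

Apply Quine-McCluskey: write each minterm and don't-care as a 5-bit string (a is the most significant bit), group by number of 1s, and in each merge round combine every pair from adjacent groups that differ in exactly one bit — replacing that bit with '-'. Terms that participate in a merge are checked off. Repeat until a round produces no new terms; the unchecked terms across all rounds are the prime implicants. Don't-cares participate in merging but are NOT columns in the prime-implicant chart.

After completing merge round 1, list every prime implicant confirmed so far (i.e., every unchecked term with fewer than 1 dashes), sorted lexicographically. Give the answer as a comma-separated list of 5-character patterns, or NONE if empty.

Round 0: 00000✓ 00001✓ 00010✓ 00011✓ 00101✓ 00110✓ 01011✓ 01111✓ 10010✓ 10011✓ 10100✓ 10101✓ 10110✓ 11000✓ 11001✓ 11010✓ 11011✓ 11100✓ 11101✓ 11110✓ 11111✓
Round 1: -0010✓ -0011✓ -0101 -0110✓ -1011✓ -1111✓ 0-011✓ 00-01 00-10✓ 000-0✓ 000-1✓ 0000-✓ 0001-✓ 01-11✓ 1-010✓ 1-011✓ 1-100✓ 1-101✓ 1-110✓ 10-10✓ 1001-✓ 101-0✓ 1010-✓ 11-00✓ 11-01✓ 11-10✓ 11-11✓ 110-0✓ 110-1✓ 1100-✓ 1101-✓ 111-0✓ 111-1✓ 1110-✓ 1111-✓
Round 2: --011 -0-10 -001- -1-11 000-- 1--10 1-01- 1-1-0 1-10- 11--0✓ 11--1✓ 11-0-✓ 11-1-✓ 110--✓ 111--✓
Round 3: 11---
PIs = {--011, -0-10, -001-, -0101, -1-11, 00-01, 000--, 1--10, 1-01-, 1-1-0, 1-10-, 11---}

NONE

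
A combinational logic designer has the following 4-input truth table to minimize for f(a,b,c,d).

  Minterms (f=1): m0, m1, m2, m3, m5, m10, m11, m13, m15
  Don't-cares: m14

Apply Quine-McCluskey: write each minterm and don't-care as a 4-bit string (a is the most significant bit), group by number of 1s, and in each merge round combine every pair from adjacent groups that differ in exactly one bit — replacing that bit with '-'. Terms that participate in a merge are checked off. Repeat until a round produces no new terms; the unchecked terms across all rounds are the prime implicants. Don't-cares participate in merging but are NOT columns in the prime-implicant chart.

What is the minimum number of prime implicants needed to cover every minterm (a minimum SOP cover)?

[col 0] 0000*, 0001*, 0010*, 0011*, 0101*, 1010*, 1011*, 1101*, 1110*, 1111*
[col 1] -010*, -011*, -101, 0-01, 00-0*, 00-1*, 000-*, 001-*, 1-10*, 1-11*, 101-*, 11-1, 111-*
[col 2] -01-, 00--, 1-1-
Prime implicants: -01-, -101, 0-01, 00--, 1-1-, 11-1
PI chart (minterm → PIs covering it):
  0 | 00--  (sole → essential)
  1 | 0-01,00--
  2 | -01-,00--
  3 | -01-,00--
  5 | -101,0-01
  10 | -01-,1-1-
  11 | -01-,1-1-
  13 | -101,11-1
  15 | 1-1-,11-1
Essential prime implicants: 00--
Petrick residual → -101, 1-1-
Minimum SOP uses 3 PIs: bc'd + a'b' + ac

3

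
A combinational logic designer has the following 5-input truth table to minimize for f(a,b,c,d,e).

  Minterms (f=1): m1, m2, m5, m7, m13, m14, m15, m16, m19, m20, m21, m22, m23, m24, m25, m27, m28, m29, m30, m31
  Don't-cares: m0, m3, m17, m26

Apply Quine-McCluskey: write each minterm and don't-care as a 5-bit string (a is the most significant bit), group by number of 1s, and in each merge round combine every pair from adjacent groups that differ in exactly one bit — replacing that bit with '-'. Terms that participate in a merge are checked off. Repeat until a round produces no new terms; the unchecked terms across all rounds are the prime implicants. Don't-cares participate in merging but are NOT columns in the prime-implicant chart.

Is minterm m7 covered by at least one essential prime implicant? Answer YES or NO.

YES

[col 0] 00000*, 00001*, 00010*, 00011*, 00101*, 00111*, 01101*, 01110*, 01111*, 10000*, 10001*, 10011*, 10100*, 10101*, 10110*, 10111*, 11000*, 11001*, 11010*, 11011*, 11100*, 11101*, 11110*, 11111*
[col 1] -0000*, -0001*, -0011*, -0101*, -0111*, -1101*, -1110*, -1111*, 0-101*, 0-111*, 00-01*, 00-11*, 000-0*, 000-1*, 0000-*, 0001-*, 001-1*, 011-1*, 0111-*, 1-000*, 1-001*, 1-011*, 1-100*, 1-101*, 1-110*, 1-111*, 10-00*, 10-01*, 10-11*, 100-1*, 1000-*, 101-0*, 101-1*, 1010-*, 1011-*, 11-00*, 11-01*, 11-10*, 11-11*, 110-0*, 110-1*, 1100-*, 1101-*, 111-0*, 111-1*, 1110-*, 1111-*
[col 2] --101*, --111*, -0-01*, -0-11*, -00-1*, -000-, -01-1*, -11-1*, -111-, 0-1-1*, 00--1*, 000--, 1--00*, 1--01*, 1--11*, 1-0-1*, 1-00-*, 1-1-0*, 1-1-1*, 1-10-*, 1-11-*, 10--1*, 10-0-*, 101--*, 11--0*, 11--1*, 11-0-*, 11-1-*, 110--*, 111--*
[col 3] --1-1, -0--1, 1---1, 1--0-, 1-1--, 11---
Prime implicants: --1-1, -0--1, -000-, -111-, 000--, 1---1, 1--0-, 1-1--, 11---
PI chart (minterm → PIs covering it):
  1 | -0--1,-000-,000--
  2 | 000--  (sole → essential)
  5 | --1-1,-0--1
  7 | --1-1,-0--1
  13 | --1-1  (sole → essential)
  14 | -111-  (sole → essential)
  15 | --1-1,-111-
  16 | -000-,1--0-
  19 | -0--1,1---1
  20 | 1--0-,1-1--
  21 | --1-1,-0--1,1---1,1--0-,1-1--
  22 | 1-1--  (sole → essential)
  23 | --1-1,-0--1,1---1,1-1--
  24 | 1--0-,11---
  25 | 1---1,1--0-,11---
  27 | 1---1,11---
  28 | 1--0-,1-1--,11---
  29 | --1-1,1---1,1--0-,1-1--,11---
  30 | -111-,1-1--,11---
  31 | --1-1,-111-,1---1,1-1--,11---
Essential prime implicants: --1-1, -111-, 000--, 1-1--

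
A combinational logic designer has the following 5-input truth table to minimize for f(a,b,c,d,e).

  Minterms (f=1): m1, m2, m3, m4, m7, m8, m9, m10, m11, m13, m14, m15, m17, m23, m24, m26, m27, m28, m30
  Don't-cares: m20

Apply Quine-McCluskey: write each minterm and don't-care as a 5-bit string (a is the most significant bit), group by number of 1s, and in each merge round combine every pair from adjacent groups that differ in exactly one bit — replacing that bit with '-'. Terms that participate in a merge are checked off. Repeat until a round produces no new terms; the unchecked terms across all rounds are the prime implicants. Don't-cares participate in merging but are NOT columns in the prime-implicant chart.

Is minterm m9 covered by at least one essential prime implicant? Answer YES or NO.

[col 0] 00001*, 00010*, 00011*, 00100*, 00111*, 01000*, 01001*, 01010*, 01011*, 01101*, 01110*, 01111*, 10001*, 10100*, 10111*, 11000*, 11010*, 11011*, 11100*, 11110*
[col 1] -0001, -0100, -0111, -1000*, -1010*, -1011*, -1110*, 0-001*, 0-010*, 0-011*, 0-111*, 00-11*, 000-1*, 0001-*, 01-01*, 01-10*, 01-11*, 010-0*, 010-1*, 0100-*, 0101-*, 011-1*, 0111-*, 1-100, 11-00*, 11-10*, 110-0*, 1101-*, 111-0*
[col 2] -1-10, -10-0, -101-, 0--11, 0-0-1, 0-01-, 01--1, 01-1-, 010--, 11--0
Prime implicants: -0001, -0100, -0111, -1-10, -10-0, -101-, 0--11, 0-0-1, 0-01-, 01--1, 01-1-, 010--, 1-100, 11--0
PI chart (minterm → PIs covering it):
  1 | -0001,0-0-1
  2 | 0-01-  (sole → essential)
  3 | 0--11,0-0-1,0-01-
  4 | -0100  (sole → essential)
  7 | -0111,0--11
  8 | -10-0,010--
  9 | 0-0-1,01--1,010--
  10 | -1-10,-10-0,-101-,0-01-,01-1-,010--
  11 | -101-,0--11,0-0-1,0-01-,01--1,01-1-,010--
  13 | 01--1  (sole → essential)
  14 | -1-10,01-1-
  15 | 0--11,01--1,01-1-
  17 | -0001  (sole → essential)
  23 | -0111  (sole → essential)
  24 | -10-0,11--0
  26 | -1-10,-10-0,-101-,11--0
  27 | -101-  (sole → essential)
  28 | 1-100,11--0
  30 | -1-10,11--0
Essential prime implicants: -0001, -0100, -0111, -101-, 0-01-, 01--1

YES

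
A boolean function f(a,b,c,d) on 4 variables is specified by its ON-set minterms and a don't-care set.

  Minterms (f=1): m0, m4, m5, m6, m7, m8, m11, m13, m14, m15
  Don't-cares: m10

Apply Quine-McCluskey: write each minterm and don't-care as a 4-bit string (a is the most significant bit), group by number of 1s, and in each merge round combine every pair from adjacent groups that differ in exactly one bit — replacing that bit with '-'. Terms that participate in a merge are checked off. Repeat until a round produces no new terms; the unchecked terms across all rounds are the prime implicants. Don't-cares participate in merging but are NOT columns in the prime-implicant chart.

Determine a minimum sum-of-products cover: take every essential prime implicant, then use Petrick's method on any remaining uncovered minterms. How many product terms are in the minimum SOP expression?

4

size-2^0 implicants → 0000(✓)  0100(✓)  0101(✓)  0110(✓)  0111(✓)  1000(✓)  1010(✓)  1011(✓)  1101(✓)  1110(✓)  1111(✓)
size-2^1 implicants → -000  -101(✓)  -110(✓)  -111(✓)  0-00  01-0(✓)  01-1(✓)  010-(✓)  011-(✓)  1-10(✓)  1-11(✓)  10-0  101-(✓)  11-1(✓)  111-(✓)
size-2^2 implicants → -1-1  -11-  01--  1-1-
Unchecked terms (primes): -000, -1-1, -11-, 0-00, 01--, 1-1-, 10-0
Minterm coverage:
  m0 ⊆ -000,0-00
  m4 ⊆ 0-00,01--
  m5 ⊆ -1-1,01--
  m6 ⊆ -11-,01--
  m7 ⊆ -1-1,-11-,01--
  m8 ⊆ -000,10-0
  m11 ⊆ 1-1- [E]
  m13 ⊆ -1-1 [E]
  m14 ⊆ -11-,1-1-
  m15 ⊆ -1-1,-11-,1-1-
E = {-1-1, 1-1-}
Petrick residual → -000, 01--
Cover = b'c'd' + bd + a'b + ac  |cover|=4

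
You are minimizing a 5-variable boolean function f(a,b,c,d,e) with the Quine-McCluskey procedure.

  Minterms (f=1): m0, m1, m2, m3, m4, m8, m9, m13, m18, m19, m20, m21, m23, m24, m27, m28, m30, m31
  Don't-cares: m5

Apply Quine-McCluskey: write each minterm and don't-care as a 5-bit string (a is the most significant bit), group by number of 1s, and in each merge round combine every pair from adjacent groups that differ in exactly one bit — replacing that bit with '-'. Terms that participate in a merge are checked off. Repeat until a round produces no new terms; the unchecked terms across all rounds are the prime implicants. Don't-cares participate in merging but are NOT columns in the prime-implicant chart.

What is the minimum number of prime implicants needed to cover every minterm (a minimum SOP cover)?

7

Round 0: 00000✓ 00001✓ 00010✓ 00011✓ 00100✓ 00101✓ 01000✓ 01001✓ 01101✓ 10010✓ 10011✓ 10100✓ 10101✓ 10111✓ 11000✓ 11011✓ 11100✓ 11110✓ 11111✓
Round 1: -0010✓ -0011✓ -0100✓ -0101✓ -1000 0-000✓ 0-001✓ 0-101✓ 00-00✓ 00-01✓ 000-0✓ 000-1✓ 0000-✓ 0001-✓ 0010-✓ 01-01✓ 0100-✓ 1-011✓ 1-100 1-111✓ 10-11✓ 1001-✓ 101-1 1010-✓ 11-00 11-11✓ 111-0 1111-
Round 2: -001- -010- 0--01 0-00- 00-0- 000-- 1--11
PIs = {-001-, -010-, -1000, 0--01, 0-00-, 00-0-, 000--, 1--11, 1-100, 101-1, 11-00, 111-0, 1111-}
Coverage chart:
  m0: 0-00-,00-0-,000--
  m1: 0--01,0-00-,00-0-,000--
  m2: -001-,000--
  m3: -001-,000--
  m4: -010-,00-0-
  m8: -1000,0-00-
  m9: 0--01,0-00-
  m13: 0--01 ←essential
  m18: -001- ←essential
  m19: -001-,1--11
  m20: -010-,1-100
  m21: -010-,101-1
  m23: 1--11,101-1
  m24: -1000,11-00
  m27: 1--11 ←essential
  m28: 1-100,11-00,111-0
  m30: 111-0,1111-
  m31: 1--11,1111-
Essential: -001-, 0--01, 1--11
Petrick residual → -010-, -1000, 0-00-, 111-0
Min cover (7 terms): b'c'd + b'cd' + bc'd'e' + a'd'e + a'c'd' + ade + abce'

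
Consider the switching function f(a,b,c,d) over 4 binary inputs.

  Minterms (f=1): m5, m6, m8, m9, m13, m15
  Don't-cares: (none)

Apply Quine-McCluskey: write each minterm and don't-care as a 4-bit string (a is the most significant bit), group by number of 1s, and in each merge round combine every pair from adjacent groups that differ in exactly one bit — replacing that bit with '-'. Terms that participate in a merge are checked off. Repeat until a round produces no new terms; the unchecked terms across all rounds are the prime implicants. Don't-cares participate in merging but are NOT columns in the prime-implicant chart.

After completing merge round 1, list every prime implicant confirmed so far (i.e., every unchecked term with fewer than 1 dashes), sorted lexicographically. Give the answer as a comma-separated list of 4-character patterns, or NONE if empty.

[col 0] 0101*, 0110, 1000*, 1001*, 1101*, 1111*
[col 1] -101, 1-01, 100-, 11-1
Prime implicants: -101, 0110, 1-01, 100-, 11-1

0110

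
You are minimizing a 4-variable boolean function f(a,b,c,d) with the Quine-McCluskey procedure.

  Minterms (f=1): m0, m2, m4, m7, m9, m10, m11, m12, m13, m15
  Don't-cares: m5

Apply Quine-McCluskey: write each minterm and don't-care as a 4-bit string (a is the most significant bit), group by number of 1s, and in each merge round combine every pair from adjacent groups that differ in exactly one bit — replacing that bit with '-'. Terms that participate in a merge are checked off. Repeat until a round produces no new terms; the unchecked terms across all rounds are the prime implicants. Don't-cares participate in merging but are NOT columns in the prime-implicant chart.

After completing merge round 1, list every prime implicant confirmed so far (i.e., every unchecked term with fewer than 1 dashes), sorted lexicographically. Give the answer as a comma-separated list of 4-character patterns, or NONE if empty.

[col 0] 0000*, 0010*, 0100*, 0101*, 0111*, 1001*, 1010*, 1011*, 1100*, 1101*, 1111*
[col 1] -010, -100*, -101*, -111*, 0-00, 00-0, 01-1*, 010-*, 1-01*, 1-11*, 10-1*, 101-, 11-1*, 110-*
[col 2] -1-1, -10-, 1--1
Prime implicants: -010, -1-1, -10-, 0-00, 00-0, 1--1, 101-

NONE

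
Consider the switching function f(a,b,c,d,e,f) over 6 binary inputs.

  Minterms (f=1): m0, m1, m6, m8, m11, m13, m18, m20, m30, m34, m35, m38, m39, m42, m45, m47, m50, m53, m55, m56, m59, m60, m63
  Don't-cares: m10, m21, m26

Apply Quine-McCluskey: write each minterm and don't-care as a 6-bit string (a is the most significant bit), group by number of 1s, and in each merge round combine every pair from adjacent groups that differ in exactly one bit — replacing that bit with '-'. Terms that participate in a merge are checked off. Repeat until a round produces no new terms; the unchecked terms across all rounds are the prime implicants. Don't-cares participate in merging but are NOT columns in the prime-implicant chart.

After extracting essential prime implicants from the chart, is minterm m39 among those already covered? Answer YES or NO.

[col 0] 000000*, 000001*, 000110*, 001000*, 001010*, 001011*, 001101*, 010010*, 010100*, 010101*, 011010*, 011110*, 100010*, 100011*, 100110*, 100111*, 101010*, 101101*, 101111*, 110010*, 110101*, 110111*, 111000*, 111011*, 111100*, 111111*
[col 1] -00110, -01010, -01101, -10010, -10101, 0-1010, 00-000, 00000-, 0010-0, 00101-, 01-010, 01010-, 011-10, 1-0010, 1-0111*, 1-1111*, 10-010, 10-111*, 100-10*, 100-11*, 10001-*, 10011-*, 1011-1, 11-111*, 1101-1, 111-00, 111-11
[col 2] 1--111, 100-1-
Prime implicants: -00110, -01010, -01101, -10010, -10101, 0-1010, 00-000, 00000-, 0010-0, 00101-, 01-010, 01010-, 011-10, 1--111, 1-0010, 10-010, 100-1-, 1011-1, 1101-1, 111-00, 111-11
PI chart (minterm → PIs covering it):
  0 | 00-000,00000-
  1 | 00000-  (sole → essential)
  6 | -00110  (sole → essential)
  8 | 00-000,0010-0
  11 | 00101-  (sole → essential)
  13 | -01101  (sole → essential)
  18 | -10010,01-010
  20 | 01010-  (sole → essential)
  30 | 011-10  (sole → essential)
  34 | 1-0010,10-010,100-1-
  35 | 100-1-  (sole → essential)
  38 | -00110,100-1-
  39 | 1--111,100-1-
  42 | -01010,10-010
  45 | -01101,1011-1
  47 | 1--111,1011-1
  50 | -10010,1-0010
  53 | -10101,1101-1
  55 | 1--111,1101-1
  56 | 111-00  (sole → essential)
  59 | 111-11  (sole → essential)
  60 | 111-00  (sole → essential)
  63 | 1--111,111-11
Essential prime implicants: -00110, -01101, 00000-, 00101-, 01010-, 011-10, 100-1-, 111-00, 111-11

YES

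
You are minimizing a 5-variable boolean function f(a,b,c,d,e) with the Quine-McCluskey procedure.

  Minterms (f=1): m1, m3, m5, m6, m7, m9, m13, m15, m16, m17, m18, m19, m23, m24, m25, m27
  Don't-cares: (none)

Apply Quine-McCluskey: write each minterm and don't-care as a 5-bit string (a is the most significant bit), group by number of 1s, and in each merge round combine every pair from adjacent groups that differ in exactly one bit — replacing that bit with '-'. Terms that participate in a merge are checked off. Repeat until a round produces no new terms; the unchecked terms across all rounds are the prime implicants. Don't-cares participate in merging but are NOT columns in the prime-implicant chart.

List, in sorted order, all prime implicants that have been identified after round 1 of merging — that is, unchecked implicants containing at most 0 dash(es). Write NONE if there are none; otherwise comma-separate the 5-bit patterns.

NONE

size-2^0 implicants → 00001(✓)  00011(✓)  00101(✓)  00110(✓)  00111(✓)  01001(✓)  01101(✓)  01111(✓)  10000(✓)  10001(✓)  10010(✓)  10011(✓)  10111(✓)  11000(✓)  11001(✓)  11011(✓)
size-2^1 implicants → -0001(✓)  -0011(✓)  -0111(✓)  -1001(✓)  0-001(✓)  0-101(✓)  0-111(✓)  00-01(✓)  00-11(✓)  000-1(✓)  001-1(✓)  0011-  01-01(✓)  011-1(✓)  1-000(✓)  1-001(✓)  1-011(✓)  10-11(✓)  100-0(✓)  100-1(✓)  1000-(✓)  1001-(✓)  110-1(✓)  1100-(✓)
size-2^2 implicants → --001  -0-11  -00-1  0--01  0-1-1  00--1  1-0-1  1-00-  100--
Unchecked terms (primes): --001, -0-11, -00-1, 0--01, 0-1-1, 00--1, 0011-, 1-0-1, 1-00-, 100--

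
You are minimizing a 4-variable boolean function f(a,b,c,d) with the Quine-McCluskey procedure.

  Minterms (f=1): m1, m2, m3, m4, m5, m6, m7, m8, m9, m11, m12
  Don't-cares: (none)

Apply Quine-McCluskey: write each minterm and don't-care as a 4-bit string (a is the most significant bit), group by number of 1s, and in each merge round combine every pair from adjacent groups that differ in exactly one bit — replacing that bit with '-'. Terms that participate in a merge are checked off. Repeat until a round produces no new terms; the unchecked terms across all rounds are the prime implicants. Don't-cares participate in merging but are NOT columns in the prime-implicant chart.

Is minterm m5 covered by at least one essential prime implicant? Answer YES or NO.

[col 0] 0001*, 0010*, 0011*, 0100*, 0101*, 0110*, 0111*, 1000*, 1001*, 1011*, 1100*
[col 1] -001*, -011*, -100, 0-01*, 0-10*, 0-11*, 00-1*, 001-*, 01-0*, 01-1*, 010-*, 011-*, 1-00, 10-1*, 100-
[col 2] -0-1, 0--1, 0-1-, 01--
Prime implicants: -0-1, -100, 0--1, 0-1-, 01--, 1-00, 100-
PI chart (minterm → PIs covering it):
  1 | -0-1,0--1
  2 | 0-1-  (sole → essential)
  3 | -0-1,0--1,0-1-
  4 | -100,01--
  5 | 0--1,01--
  6 | 0-1-,01--
  7 | 0--1,0-1-,01--
  8 | 1-00,100-
  9 | -0-1,100-
  11 | -0-1  (sole → essential)
  12 | -100,1-00
Essential prime implicants: -0-1, 0-1-

NO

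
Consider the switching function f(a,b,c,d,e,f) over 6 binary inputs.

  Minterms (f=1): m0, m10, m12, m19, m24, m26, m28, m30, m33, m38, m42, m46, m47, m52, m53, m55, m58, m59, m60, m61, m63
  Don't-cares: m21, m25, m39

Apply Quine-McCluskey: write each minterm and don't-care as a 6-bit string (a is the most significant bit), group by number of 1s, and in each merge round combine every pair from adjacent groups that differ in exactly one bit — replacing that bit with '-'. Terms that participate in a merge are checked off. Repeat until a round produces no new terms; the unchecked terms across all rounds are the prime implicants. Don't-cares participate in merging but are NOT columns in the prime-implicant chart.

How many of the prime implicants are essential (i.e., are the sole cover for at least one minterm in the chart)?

size-2^0 implicants → 000000  001010(✓)  001100(✓)  010011  010101(✓)  011000(✓)  011001(✓)  011010(✓)  011100(✓)  011110(✓)  100001  100110(✓)  100111(✓)  101010(✓)  101110(✓)  101111(✓)  110100(✓)  110101(✓)  110111(✓)  111010(✓)  111011(✓)  111100(✓)  111101(✓)  111111(✓)
size-2^1 implicants → -01010(✓)  -10101  -11010(✓)  -11100  0-1010(✓)  0-1100  011-00(✓)  011-10(✓)  0110-0(✓)  01100-  0111-0(✓)  1-0111(✓)  1-1010(✓)  1-1111(✓)  10-110(✓)  10-111(✓)  10011-(✓)  101-10  10111-(✓)  11-100(✓)  11-101(✓)  11-111(✓)  1101-1(✓)  11010-(✓)  111-11  11101-  1111-1(✓)  11110-(✓)
size-2^2 implicants → --1010  011--0  1--111  10-11-  11-1-1  11-10-
Unchecked terms (primes): --1010, -10101, -11100, 0-1100, 000000, 010011, 011--0, 01100-, 1--111, 10-11-, 100001, 101-10, 11-1-1, 11-10-, 111-11, 11101-
Minterm coverage:
  m0 ⊆ 000000 [E]
  m10 ⊆ --1010 [E]
  m12 ⊆ 0-1100 [E]
  m19 ⊆ 010011 [E]
  m24 ⊆ 011--0,01100-
  m26 ⊆ --1010,011--0
  m28 ⊆ -11100,0-1100,011--0
  m30 ⊆ 011--0 [E]
  m33 ⊆ 100001 [E]
  m38 ⊆ 10-11- [E]
  m42 ⊆ --1010,101-10
  m46 ⊆ 10-11-,101-10
  m47 ⊆ 1--111,10-11-
  m52 ⊆ 11-10- [E]
  m53 ⊆ -10101,11-1-1,11-10-
  m55 ⊆ 1--111,11-1-1
  m58 ⊆ --1010,11101-
  m59 ⊆ 111-11,11101-
  m60 ⊆ -11100,11-10-
  m61 ⊆ 11-1-1,11-10-
  m63 ⊆ 1--111,11-1-1,111-11
E = {--1010, 0-1100, 000000, 010011, 011--0, 10-11-, 100001, 11-10-}

8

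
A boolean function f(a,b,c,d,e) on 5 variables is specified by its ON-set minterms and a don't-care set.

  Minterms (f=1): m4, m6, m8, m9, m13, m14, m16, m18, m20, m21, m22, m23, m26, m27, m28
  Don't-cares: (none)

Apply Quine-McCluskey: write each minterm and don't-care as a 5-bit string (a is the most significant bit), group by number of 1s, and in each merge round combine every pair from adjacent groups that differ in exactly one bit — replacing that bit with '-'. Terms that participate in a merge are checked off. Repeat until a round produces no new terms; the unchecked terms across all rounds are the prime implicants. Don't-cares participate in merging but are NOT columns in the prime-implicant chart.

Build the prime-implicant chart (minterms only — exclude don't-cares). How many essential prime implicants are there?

8

[col 0] 00100*, 00110*, 01000*, 01001*, 01101*, 01110*, 10000*, 10010*, 10100*, 10101*, 10110*, 10111*, 11010*, 11011*, 11100*
[col 1] -0100*, -0110*, 0-110, 001-0*, 01-01, 0100-, 1-010, 1-100, 10-00*, 10-10*, 100-0*, 101-0*, 101-1*, 1010-*, 1011-*, 1101-
[col 2] -01-0, 10--0, 101--
Prime implicants: -01-0, 0-110, 01-01, 0100-, 1-010, 1-100, 10--0, 101--, 1101-
PI chart (minterm → PIs covering it):
  4 | -01-0  (sole → essential)
  6 | -01-0,0-110
  8 | 0100-  (sole → essential)
  9 | 01-01,0100-
  13 | 01-01  (sole → essential)
  14 | 0-110  (sole → essential)
  16 | 10--0  (sole → essential)
  18 | 1-010,10--0
  20 | -01-0,1-100,10--0,101--
  21 | 101--  (sole → essential)
  22 | -01-0,10--0,101--
  23 | 101--  (sole → essential)
  26 | 1-010,1101-
  27 | 1101-  (sole → essential)
  28 | 1-100  (sole → essential)
Essential prime implicants: -01-0, 0-110, 01-01, 0100-, 1-100, 10--0, 101--, 1101-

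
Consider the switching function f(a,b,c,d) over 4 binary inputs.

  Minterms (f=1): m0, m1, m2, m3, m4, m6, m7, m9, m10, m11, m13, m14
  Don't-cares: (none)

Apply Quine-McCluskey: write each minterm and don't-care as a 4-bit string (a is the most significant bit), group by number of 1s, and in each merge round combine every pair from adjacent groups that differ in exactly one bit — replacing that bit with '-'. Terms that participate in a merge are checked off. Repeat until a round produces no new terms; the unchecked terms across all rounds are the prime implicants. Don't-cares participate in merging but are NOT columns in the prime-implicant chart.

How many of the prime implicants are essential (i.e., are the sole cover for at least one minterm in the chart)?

Round 0: 0000✓ 0001✓ 0010✓ 0011✓ 0100✓ 0110✓ 0111✓ 1001✓ 1010✓ 1011✓ 1101✓ 1110✓
Round 1: -001✓ -010✓ -011✓ -110✓ 0-00✓ 0-10✓ 0-11✓ 00-0✓ 00-1✓ 000-✓ 001-✓ 01-0✓ 011-✓ 1-01 1-10✓ 10-1✓ 101-✓
Round 2: --10 -0-1 -01- 0--0 0-1- 00--
PIs = {--10, -0-1, -01-, 0--0, 0-1-, 00--, 1-01}
Coverage chart:
  m0: 0--0,00--
  m1: -0-1,00--
  m2: --10,-01-,0--0,0-1-,00--
  m3: -0-1,-01-,0-1-,00--
  m4: 0--0 ←essential
  m6: --10,0--0,0-1-
  m7: 0-1- ←essential
  m9: -0-1,1-01
  m10: --10,-01-
  m11: -0-1,-01-
  m13: 1-01 ←essential
  m14: --10 ←essential
Essential: --10, 0--0, 0-1-, 1-01

4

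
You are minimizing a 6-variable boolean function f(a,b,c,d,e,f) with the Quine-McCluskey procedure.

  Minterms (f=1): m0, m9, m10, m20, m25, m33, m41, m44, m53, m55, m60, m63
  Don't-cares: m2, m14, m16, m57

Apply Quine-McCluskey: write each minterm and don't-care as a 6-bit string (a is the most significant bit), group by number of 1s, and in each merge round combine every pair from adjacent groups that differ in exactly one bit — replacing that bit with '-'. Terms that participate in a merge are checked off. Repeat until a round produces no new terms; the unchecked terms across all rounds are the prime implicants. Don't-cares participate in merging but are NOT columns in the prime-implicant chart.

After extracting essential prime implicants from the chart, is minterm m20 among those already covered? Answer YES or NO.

[col 0] 000000*, 000010*, 001001*, 001010*, 001110*, 010000*, 010100*, 011001*, 100001*, 101001*, 101100*, 110101*, 110111*, 111001*, 111100*, 111111*
[col 1] -01001*, -11001*, 0-0000, 0-1001*, 00-010, 0000-0, 001-10, 010-00, 1-1001*, 1-1100, 10-001, 11-111, 1101-1
[col 2] --1001
Prime implicants: --1001, 0-0000, 00-010, 0000-0, 001-10, 010-00, 1-1100, 10-001, 11-111, 1101-1
PI chart (minterm → PIs covering it):
  0 | 0-0000,0000-0
  9 | --1001  (sole → essential)
  10 | 00-010,001-10
  20 | 010-00  (sole → essential)
  25 | --1001  (sole → essential)
  33 | 10-001  (sole → essential)
  41 | --1001,10-001
  44 | 1-1100  (sole → essential)
  53 | 1101-1  (sole → essential)
  55 | 11-111,1101-1
  60 | 1-1100  (sole → essential)
  63 | 11-111  (sole → essential)
Essential prime implicants: --1001, 010-00, 1-1100, 10-001, 11-111, 1101-1

YES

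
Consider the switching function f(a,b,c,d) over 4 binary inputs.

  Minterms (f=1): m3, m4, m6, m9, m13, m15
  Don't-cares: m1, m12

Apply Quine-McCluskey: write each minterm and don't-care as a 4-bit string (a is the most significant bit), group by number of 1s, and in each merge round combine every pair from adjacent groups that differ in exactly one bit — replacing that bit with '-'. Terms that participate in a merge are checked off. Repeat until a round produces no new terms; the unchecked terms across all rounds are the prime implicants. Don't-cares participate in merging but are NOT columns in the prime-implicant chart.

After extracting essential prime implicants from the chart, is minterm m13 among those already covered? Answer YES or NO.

size-2^0 implicants → 0001(✓)  0011(✓)  0100(✓)  0110(✓)  1001(✓)  1100(✓)  1101(✓)  1111(✓)
size-2^1 implicants → -001  -100  00-1  01-0  1-01  11-1  110-
Unchecked terms (primes): -001, -100, 00-1, 01-0, 1-01, 11-1, 110-
Minterm coverage:
  m3 ⊆ 00-1 [E]
  m4 ⊆ -100,01-0
  m6 ⊆ 01-0 [E]
  m9 ⊆ -001,1-01
  m13 ⊆ 1-01,11-1,110-
  m15 ⊆ 11-1 [E]
E = {00-1, 01-0, 11-1}

YES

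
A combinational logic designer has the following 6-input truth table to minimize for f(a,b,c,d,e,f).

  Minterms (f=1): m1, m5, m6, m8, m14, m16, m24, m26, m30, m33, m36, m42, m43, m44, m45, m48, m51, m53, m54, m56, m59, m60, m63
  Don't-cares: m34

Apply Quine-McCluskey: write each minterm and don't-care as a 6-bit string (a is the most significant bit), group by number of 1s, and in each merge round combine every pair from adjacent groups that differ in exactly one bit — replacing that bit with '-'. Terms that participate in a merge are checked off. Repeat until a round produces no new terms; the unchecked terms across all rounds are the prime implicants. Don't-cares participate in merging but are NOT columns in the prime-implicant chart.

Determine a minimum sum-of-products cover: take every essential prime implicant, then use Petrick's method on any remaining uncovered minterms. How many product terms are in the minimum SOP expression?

14

Round 0: 000001✓ 000101✓ 000110✓ 001000✓ 001110✓ 010000✓ 011000✓ 011010✓ 011110✓ 100001✓ 100010✓ 100100✓ 101010✓ 101011✓ 101100✓ 101101✓ 110000✓ 110011✓ 110101 110110 111000✓ 111011✓ 111100✓ 111111✓
Round 1: -00001 -10000✓ -11000✓ 0-1000 0-1110 00-110 000-01 01-000✓ 011-10 0110-0 1-1011 1-1100 10-010 10-100 10101- 10110- 11-000✓ 11-011 111-00 111-11
Round 2: -1-000
PIs = {-00001, -1-000, 0-1000, 0-1110, 00-110, 000-01, 011-10, 0110-0, 1-1011, 1-1100, 10-010, 10-100, 10101-, 10110-, 11-011, 110101, 110110, 111-00, 111-11}
Coverage chart:
  m1: -00001,000-01
  m5: 000-01 ←essential
  m6: 00-110 ←essential
  m8: 0-1000 ←essential
  m14: 0-1110,00-110
  m16: -1-000 ←essential
  m24: -1-000,0-1000,0110-0
  m26: 011-10,0110-0
  m30: 0-1110,011-10
  m33: -00001 ←essential
  m36: 10-100 ←essential
  m42: 10-010,10101-
  m43: 1-1011,10101-
  m44: 1-1100,10-100,10110-
  m45: 10110- ←essential
  m48: -1-000 ←essential
  m51: 11-011 ←essential
  m53: 110101 ←essential
  m54: 110110 ←essential
  m56: -1-000,111-00
  m59: 1-1011,11-011,111-11
  m60: 1-1100,111-00
  m63: 111-11 ←essential
Essential: -00001, -1-000, 0-1000, 00-110, 000-01, 10-100, 10110-, 11-011, 110101, 110110, 111-11
Petrick residual → 011-10, 1-1100, 10101-
Min cover (14 terms): b'c'd'e'f + bd'e'f' + a'cd'e'f' + a'b'def' + a'b'c'e'f + a'bcef' + acde'f' + ab'de'f' + ab'cd'e + ab'cde' + abd'ef + abc'de'f + abc'def' + abcef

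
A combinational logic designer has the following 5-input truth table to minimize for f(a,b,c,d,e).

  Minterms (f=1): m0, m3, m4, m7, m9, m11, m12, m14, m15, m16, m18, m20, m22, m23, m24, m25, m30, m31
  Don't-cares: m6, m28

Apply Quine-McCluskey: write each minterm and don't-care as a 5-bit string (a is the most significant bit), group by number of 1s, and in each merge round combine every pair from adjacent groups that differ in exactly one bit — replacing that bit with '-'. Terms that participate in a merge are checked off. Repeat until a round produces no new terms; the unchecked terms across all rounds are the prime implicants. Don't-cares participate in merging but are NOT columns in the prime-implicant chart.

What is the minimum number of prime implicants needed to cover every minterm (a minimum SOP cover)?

Round 0: 00000✓ 00011✓ 00100✓ 00110✓ 00111✓ 01001✓ 01011✓ 01100✓ 01110✓ 01111✓ 10000✓ 10010✓ 10100✓ 10110✓ 10111✓ 11000✓ 11001✓ 11100✓ 11110✓ 11111✓
Round 1: -0000✓ -0100✓ -0110✓ -0111✓ -1001 -1100✓ -1110✓ -1111✓ 0-011✓ 0-100✓ 0-110✓ 0-111✓ 00-00✓ 00-11✓ 001-0✓ 0011-✓ 01-11✓ 010-1 011-0✓ 0111-✓ 1-000✓ 1-100✓ 1-110✓ 1-111✓ 10-00✓ 10-10✓ 100-0✓ 101-0✓ 1011-✓ 11-00✓ 1100- 111-0✓ 1111-✓
Round 2: --100✓ --110✓ --111✓ -0-00 -01-0✓ -011-✓ -11-0✓ -111-✓ 0--11 0-1-0✓ 0-11-✓ 1--00 1-1-0✓ 1-11-✓ 10--0
Round 3: --1-0 --11-
PIs = {--1-0, --11-, -0-00, -1001, 0--11, 010-1, 1--00, 10--0, 1100-}
Coverage chart:
  m0: -0-00 ←essential
  m3: 0--11 ←essential
  m4: --1-0,-0-00
  m7: --11-,0--11
  m9: -1001,010-1
  m11: 0--11,010-1
  m12: --1-0 ←essential
  m14: --1-0,--11-
  m15: --11-,0--11
  m16: -0-00,1--00,10--0
  m18: 10--0 ←essential
  m20: --1-0,-0-00,1--00,10--0
  m22: --1-0,--11-,10--0
  m23: --11- ←essential
  m24: 1--00,1100-
  m25: -1001,1100-
  m30: --1-0,--11-
  m31: --11- ←essential
Essential: --1-0, --11-, -0-00, 0--11, 10--0
Petrick residual → -1001, 1--00
Min cover (7 terms): ce' + cd + b'd'e' + bc'd'e + a'de + ad'e' + ab'e'

7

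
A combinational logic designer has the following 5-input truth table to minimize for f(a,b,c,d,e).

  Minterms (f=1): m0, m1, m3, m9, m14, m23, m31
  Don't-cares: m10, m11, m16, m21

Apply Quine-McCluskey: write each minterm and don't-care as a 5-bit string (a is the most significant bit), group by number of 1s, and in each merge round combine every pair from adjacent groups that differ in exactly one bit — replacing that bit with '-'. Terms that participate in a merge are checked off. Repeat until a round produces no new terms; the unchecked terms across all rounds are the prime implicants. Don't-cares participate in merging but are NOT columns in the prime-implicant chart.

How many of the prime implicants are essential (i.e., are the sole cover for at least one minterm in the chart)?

3

[col 0] 00000*, 00001*, 00011*, 01001*, 01010*, 01011*, 01110*, 10000*, 10101*, 10111*, 11111*
[col 1] -0000, 0-001*, 0-011*, 000-1*, 0000-, 01-10, 010-1*, 0101-, 1-111, 101-1
[col 2] 0-0-1
Prime implicants: -0000, 0-0-1, 0000-, 01-10, 0101-, 1-111, 101-1
PI chart (minterm → PIs covering it):
  0 | -0000,0000-
  1 | 0-0-1,0000-
  3 | 0-0-1  (sole → essential)
  9 | 0-0-1  (sole → essential)
  14 | 01-10  (sole → essential)
  23 | 1-111,101-1
  31 | 1-111  (sole → essential)
Essential prime implicants: 0-0-1, 01-10, 1-111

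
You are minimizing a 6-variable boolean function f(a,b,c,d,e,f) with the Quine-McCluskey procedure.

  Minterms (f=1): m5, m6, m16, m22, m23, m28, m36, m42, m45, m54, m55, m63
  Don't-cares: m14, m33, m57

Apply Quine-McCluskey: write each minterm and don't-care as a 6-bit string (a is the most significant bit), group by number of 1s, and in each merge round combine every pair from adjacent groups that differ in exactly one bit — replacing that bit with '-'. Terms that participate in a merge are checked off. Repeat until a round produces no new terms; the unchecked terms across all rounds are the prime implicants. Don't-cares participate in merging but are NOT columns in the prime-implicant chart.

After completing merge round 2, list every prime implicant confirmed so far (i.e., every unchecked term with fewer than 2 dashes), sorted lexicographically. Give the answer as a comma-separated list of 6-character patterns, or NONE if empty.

0-0110, 00-110, 000101, 010000, 011100, 100001, 100100, 101010, 101101, 11-111, 111001

[col 0] 000101, 000110*, 001110*, 010000, 010110*, 010111*, 011100, 100001, 100100, 101010, 101101, 110110*, 110111*, 111001, 111111*
[col 1] -10110*, -10111*, 0-0110, 00-110, 01011-*, 11-111, 11011-*
[col 2] -1011-
Prime implicants: -1011-, 0-0110, 00-110, 000101, 010000, 011100, 100001, 100100, 101010, 101101, 11-111, 111001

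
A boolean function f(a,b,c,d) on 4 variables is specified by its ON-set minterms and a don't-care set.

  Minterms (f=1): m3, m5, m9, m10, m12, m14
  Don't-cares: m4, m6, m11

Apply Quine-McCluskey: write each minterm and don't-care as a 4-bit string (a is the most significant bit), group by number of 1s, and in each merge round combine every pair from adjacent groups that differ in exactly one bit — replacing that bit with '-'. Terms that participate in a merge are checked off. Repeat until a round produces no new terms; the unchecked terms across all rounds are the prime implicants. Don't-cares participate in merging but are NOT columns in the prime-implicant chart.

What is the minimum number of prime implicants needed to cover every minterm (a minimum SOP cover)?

[col 0] 0011*, 0100*, 0101*, 0110*, 1001*, 1010*, 1011*, 1100*, 1110*
[col 1] -011, -100*, -110*, 01-0*, 010-, 1-10, 10-1, 101-, 11-0*
[col 2] -1-0
Prime implicants: -011, -1-0, 010-, 1-10, 10-1, 101-
PI chart (minterm → PIs covering it):
  3 | -011  (sole → essential)
  5 | 010-  (sole → essential)
  9 | 10-1  (sole → essential)
  10 | 1-10,101-
  12 | -1-0  (sole → essential)
  14 | -1-0,1-10
Essential prime implicants: -011, -1-0, 010-, 10-1
Petrick residual → 1-10
Minimum SOP uses 5 PIs: b'cd + bd' + a'bc' + acd' + ab'd

5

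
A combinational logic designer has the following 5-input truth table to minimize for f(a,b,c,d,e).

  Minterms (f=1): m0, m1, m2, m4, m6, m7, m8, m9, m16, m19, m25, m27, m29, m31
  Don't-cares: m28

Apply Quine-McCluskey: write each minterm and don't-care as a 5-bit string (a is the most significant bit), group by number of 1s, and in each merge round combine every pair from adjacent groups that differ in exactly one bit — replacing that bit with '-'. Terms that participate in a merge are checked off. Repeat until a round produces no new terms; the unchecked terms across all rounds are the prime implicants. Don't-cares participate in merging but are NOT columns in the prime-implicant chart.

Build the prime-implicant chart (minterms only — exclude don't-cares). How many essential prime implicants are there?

Round 0: 00000✓ 00001✓ 00010✓ 00100✓ 00110✓ 00111✓ 01000✓ 01001✓ 10000✓ 10011✓ 11001✓ 11011✓ 11100✓ 11101✓ 11111✓
Round 1: -0000 -1001 0-000✓ 0-001✓ 00-00✓ 00-10✓ 000-0✓ 0000-✓ 001-0✓ 0011- 0100-✓ 1-011 11-01✓ 11-11✓ 110-1✓ 111-1✓ 1110-
Round 2: 0-00- 00--0 11--1
PIs = {-0000, -1001, 0-00-, 00--0, 0011-, 1-011, 11--1, 1110-}
Coverage chart:
  m0: -0000,0-00-,00--0
  m1: 0-00- ←essential
  m2: 00--0 ←essential
  m4: 00--0 ←essential
  m6: 00--0,0011-
  m7: 0011- ←essential
  m8: 0-00- ←essential
  m9: -1001,0-00-
  m16: -0000 ←essential
  m19: 1-011 ←essential
  m25: -1001,11--1
  m27: 1-011,11--1
  m29: 11--1,1110-
  m31: 11--1 ←essential
Essential: -0000, 0-00-, 00--0, 0011-, 1-011, 11--1

6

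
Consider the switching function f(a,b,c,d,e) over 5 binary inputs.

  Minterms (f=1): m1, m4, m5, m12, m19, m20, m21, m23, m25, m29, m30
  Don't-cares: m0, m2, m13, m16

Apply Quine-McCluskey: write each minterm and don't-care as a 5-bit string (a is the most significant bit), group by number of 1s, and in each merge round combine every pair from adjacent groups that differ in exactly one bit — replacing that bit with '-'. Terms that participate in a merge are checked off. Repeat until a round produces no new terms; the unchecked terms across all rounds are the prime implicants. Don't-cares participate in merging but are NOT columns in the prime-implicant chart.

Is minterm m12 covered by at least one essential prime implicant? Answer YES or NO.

YES

Round 0: 00000✓ 00001✓ 00010✓ 00100✓ 00101✓ 01100✓ 01101✓ 10000✓ 10011✓ 10100✓ 10101✓ 10111✓ 11001✓ 11101✓ 11110
Round 1: -0000✓ -0100✓ -0101✓ -1101✓ 0-100✓ 0-101✓ 00-00✓ 00-01✓ 000-0 0000-✓ 0010-✓ 0110-✓ 1-101✓ 10-00✓ 10-11 101-1 1010-✓ 11-01
Round 2: --101 -0-00 -010- 0-10- 00-0-
PIs = {--101, -0-00, -010-, 0-10-, 00-0-, 000-0, 10-11, 101-1, 11-01, 11110}
Coverage chart:
  m1: 00-0- ←essential
  m4: -0-00,-010-,0-10-,00-0-
  m5: --101,-010-,0-10-,00-0-
  m12: 0-10- ←essential
  m19: 10-11 ←essential
  m20: -0-00,-010-
  m21: --101,-010-,101-1
  m23: 10-11,101-1
  m25: 11-01 ←essential
  m29: --101,11-01
  m30: 11110 ←essential
Essential: 0-10-, 00-0-, 10-11, 11-01, 11110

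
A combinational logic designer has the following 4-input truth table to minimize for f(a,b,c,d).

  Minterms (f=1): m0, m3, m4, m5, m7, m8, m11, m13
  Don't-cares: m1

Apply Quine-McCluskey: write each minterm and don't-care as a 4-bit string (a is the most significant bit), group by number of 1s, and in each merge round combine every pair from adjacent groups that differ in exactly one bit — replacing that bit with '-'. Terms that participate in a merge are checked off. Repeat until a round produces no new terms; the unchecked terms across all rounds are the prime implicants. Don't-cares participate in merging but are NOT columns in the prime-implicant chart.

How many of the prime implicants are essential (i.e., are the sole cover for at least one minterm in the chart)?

5

size-2^0 implicants → 0000(✓)  0001(✓)  0011(✓)  0100(✓)  0101(✓)  0111(✓)  1000(✓)  1011(✓)  1101(✓)
size-2^1 implicants → -000  -011  -101  0-00(✓)  0-01(✓)  0-11(✓)  00-1(✓)  000-(✓)  01-1(✓)  010-(✓)
size-2^2 implicants → 0--1  0-0-
Unchecked terms (primes): -000, -011, -101, 0--1, 0-0-
Minterm coverage:
  m0 ⊆ -000,0-0-
  m3 ⊆ -011,0--1
  m4 ⊆ 0-0- [E]
  m5 ⊆ -101,0--1,0-0-
  m7 ⊆ 0--1 [E]
  m8 ⊆ -000 [E]
  m11 ⊆ -011 [E]
  m13 ⊆ -101 [E]
E = {-000, -011, -101, 0--1, 0-0-}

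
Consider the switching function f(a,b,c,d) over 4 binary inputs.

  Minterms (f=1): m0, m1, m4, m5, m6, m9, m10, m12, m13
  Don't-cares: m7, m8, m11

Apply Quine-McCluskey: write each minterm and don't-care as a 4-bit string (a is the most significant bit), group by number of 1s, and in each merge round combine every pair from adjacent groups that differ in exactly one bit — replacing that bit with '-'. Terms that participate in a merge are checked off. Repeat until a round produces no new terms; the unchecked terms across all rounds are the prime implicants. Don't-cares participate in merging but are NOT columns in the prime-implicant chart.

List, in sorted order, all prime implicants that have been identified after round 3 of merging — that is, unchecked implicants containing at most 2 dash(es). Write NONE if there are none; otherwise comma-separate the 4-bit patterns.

Round 0: 0000✓ 0001✓ 0100✓ 0101✓ 0110✓ 0111✓ 1000✓ 1001✓ 1010✓ 1011✓ 1100✓ 1101✓
Round 1: -000✓ -001✓ -100✓ -101✓ 0-00✓ 0-01✓ 000-✓ 01-0✓ 01-1✓ 010-✓ 011-✓ 1-00✓ 1-01✓ 10-0✓ 10-1✓ 100-✓ 101-✓ 110-✓
Round 2: --00✓ --01✓ -00-✓ -10-✓ 0-0-✓ 01-- 1-0-✓ 10--
Round 3: --0-
PIs = {--0-, 01--, 10--}

01--, 10--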